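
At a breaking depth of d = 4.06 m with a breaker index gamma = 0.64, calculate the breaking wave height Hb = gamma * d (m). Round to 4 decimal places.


Hb = gamma * d
Hb = 0.64 * 4.06
Hb = 2.5984 m

2.5984


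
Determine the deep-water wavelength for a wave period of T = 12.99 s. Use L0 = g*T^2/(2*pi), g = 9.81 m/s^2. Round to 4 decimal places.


L0 = g * T^2 / (2 * pi)
L0 = 9.81 * 12.99^2 / (2 * pi)
L0 = 9.81 * 168.7401 / 6.28319
L0 = 1655.3404 / 6.28319
L0 = 263.4556 m

263.4556


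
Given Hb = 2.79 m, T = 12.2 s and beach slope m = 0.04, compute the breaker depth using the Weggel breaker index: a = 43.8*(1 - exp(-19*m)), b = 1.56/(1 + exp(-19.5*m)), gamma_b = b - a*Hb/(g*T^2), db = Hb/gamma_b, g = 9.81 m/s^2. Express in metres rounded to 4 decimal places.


a = 43.8 * (1 - exp(-19 * m))
exp(-19 * 0.04) = exp(-0.7600) = 0.467666
a = 43.8 * (1 - 0.467666) = 23.316210
b = 1.56 / (1 + exp(-19.5 * m))
exp(-19.5 * 0.04) = exp(-0.7800) = 0.458406
b = 1.56 / (1 + 0.458406) = 1.069661
Hb / (g * T^2) = 2.79 / (9.81 * 12.2^2) = 2.79 / 1460.1204 = 0.00191080
gamma_b = b - a * Hb/(g*T^2) = 1.069661 - 23.316210 * 0.00191080 = 1.025108
db = Hb / gamma_b = 2.79 / 1.025108
db = 2.7217 m

2.7217


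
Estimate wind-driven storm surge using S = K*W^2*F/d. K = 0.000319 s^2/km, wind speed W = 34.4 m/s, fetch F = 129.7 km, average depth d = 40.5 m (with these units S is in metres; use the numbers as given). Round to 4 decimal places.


S = K * W^2 * F / d
W^2 = 34.4^2 = 1183.36
S = 0.000319 * 1183.36 * 129.7 / 40.5
Numerator = 0.000319 * 1183.36 * 129.7 = 48.960692
S = 48.960692 / 40.5 = 1.2089 m

1.2089


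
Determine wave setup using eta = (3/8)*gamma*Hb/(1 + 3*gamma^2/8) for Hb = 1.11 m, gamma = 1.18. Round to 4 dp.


eta = (3/8) * gamma * Hb / (1 + 3*gamma^2/8)
Numerator = (3/8) * 1.18 * 1.11 = 0.491175
Denominator = 1 + 3*1.18^2/8 = 1 + 0.522150 = 1.522150
eta = 0.491175 / 1.522150
eta = 0.3227 m

0.3227


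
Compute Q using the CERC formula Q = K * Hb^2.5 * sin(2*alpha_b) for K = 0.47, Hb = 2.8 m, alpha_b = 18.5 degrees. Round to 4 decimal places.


Q = K * Hb^2.5 * sin(2 * alpha_b)
Hb^2.5 = 2.8^2.5 = 13.118829
sin(2 * 18.5) = sin(37.0) = 0.601815
Q = 0.47 * 13.118829 * 0.601815
Q = 3.7107 m^3/s

3.7107


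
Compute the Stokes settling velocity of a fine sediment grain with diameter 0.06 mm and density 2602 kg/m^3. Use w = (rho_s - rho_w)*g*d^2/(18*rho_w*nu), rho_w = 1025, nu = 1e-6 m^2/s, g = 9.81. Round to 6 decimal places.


w = (rho_s - rho_w) * g * d^2 / (18 * rho_w * nu)
d = 0.06 mm = 0.000060 m
rho_s - rho_w = 2602 - 1025 = 1577
Numerator = 1577 * 9.81 * (0.000060)^2 = 0.000055693332
Denominator = 18 * 1025 * 1e-6 = 0.018450
w = 0.003019 m/s

0.003019


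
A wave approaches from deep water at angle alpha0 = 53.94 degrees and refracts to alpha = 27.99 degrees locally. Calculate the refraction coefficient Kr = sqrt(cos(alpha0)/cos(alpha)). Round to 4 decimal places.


Kr = sqrt(cos(alpha0) / cos(alpha))
cos(53.94) = 0.588632
cos(27.99) = 0.883030
Kr = sqrt(0.588632 / 0.883030)
Kr = sqrt(0.666605)
Kr = 0.8165

0.8165


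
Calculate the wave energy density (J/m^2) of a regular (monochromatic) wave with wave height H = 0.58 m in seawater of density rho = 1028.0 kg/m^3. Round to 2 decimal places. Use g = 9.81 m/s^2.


E = (1/8) * rho * g * H^2
E = (1/8) * 1028.0 * 9.81 * 0.58^2
E = 0.125 * 1028.0 * 9.81 * 0.3364
E = 424.06 J/m^2

424.06


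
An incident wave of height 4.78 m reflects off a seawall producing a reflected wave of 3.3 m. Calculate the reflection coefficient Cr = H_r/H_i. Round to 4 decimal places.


Cr = H_r / H_i
Cr = 3.3 / 4.78
Cr = 0.6904

0.6904


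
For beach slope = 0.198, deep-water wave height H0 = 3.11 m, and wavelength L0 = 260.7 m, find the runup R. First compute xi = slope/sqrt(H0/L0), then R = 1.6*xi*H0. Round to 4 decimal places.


xi = slope / sqrt(H0/L0)
H0/L0 = 3.11/260.7 = 0.011929
sqrt(0.011929) = 0.109222
xi = 0.198 / 0.109222 = 1.812823
R = 1.6 * xi * H0 = 1.6 * 1.812823 * 3.11
R = 9.0206 m

9.0206


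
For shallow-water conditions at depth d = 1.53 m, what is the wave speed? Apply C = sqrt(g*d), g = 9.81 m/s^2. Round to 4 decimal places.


Using the shallow-water approximation:
C = sqrt(g * d) = sqrt(9.81 * 1.53)
C = sqrt(15.0093)
C = 3.8742 m/s

3.8742


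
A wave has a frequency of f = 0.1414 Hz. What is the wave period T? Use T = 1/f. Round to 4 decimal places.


T = 1 / f
T = 1 / 0.1414
T = 7.0721 s

7.0721


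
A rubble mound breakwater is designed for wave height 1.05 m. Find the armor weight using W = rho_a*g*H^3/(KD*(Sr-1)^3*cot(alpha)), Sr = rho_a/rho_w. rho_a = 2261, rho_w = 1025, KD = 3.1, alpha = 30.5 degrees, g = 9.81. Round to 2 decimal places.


Sr = rho_a / rho_w = 2261 / 1025 = 2.205854
(Sr - 1) = 1.205854
(Sr - 1)^3 = 1.753411
cot(30.5) = 1 / tan(30.5) = 1 / 0.589045 = 1.697663
Numerator = 2261 * 9.81 * 1.05^3 = 25676.5971
Denominator = 3.1 * 1.753411 * 1.697663 = 9.227776
W = 25676.5971 / 9.227776
W = 2782.53 N

2782.53


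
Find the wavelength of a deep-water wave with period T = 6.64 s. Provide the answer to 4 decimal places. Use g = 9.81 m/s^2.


L0 = g * T^2 / (2 * pi)
L0 = 9.81 * 6.64^2 / (2 * pi)
L0 = 9.81 * 44.0896 / 6.28319
L0 = 432.5190 / 6.28319
L0 = 68.8375 m

68.8375


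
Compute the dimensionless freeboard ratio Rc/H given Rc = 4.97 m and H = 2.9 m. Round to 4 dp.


Relative freeboard = Rc / H
= 4.97 / 2.9
= 1.7138

1.7138


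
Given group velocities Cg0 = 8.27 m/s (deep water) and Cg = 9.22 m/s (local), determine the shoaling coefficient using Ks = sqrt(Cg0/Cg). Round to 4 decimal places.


Ks = sqrt(Cg0 / Cg)
Ks = sqrt(8.27 / 9.22)
Ks = sqrt(0.8970)
Ks = 0.9471

0.9471


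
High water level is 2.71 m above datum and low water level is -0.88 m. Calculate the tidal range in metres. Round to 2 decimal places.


Tidal range = High water - Low water
Tidal range = 2.71 - (-0.88)
Tidal range = 3.59 m

3.59


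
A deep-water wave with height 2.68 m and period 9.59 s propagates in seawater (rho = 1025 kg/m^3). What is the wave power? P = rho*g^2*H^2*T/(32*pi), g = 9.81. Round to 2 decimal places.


P = rho * g^2 * H^2 * T / (32 * pi)
P = 1025 * 9.81^2 * 2.68^2 * 9.59 / (32 * pi)
P = 1025 * 96.2361 * 7.1824 * 9.59 / 100.53096
P = 67584.99 W/m

67584.99


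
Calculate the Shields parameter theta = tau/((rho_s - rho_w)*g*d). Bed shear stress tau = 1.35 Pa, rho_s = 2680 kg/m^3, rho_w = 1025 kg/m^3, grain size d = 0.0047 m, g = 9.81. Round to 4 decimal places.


theta = tau / ((rho_s - rho_w) * g * d)
rho_s - rho_w = 2680 - 1025 = 1655
Denominator = 1655 * 9.81 * 0.0047 = 76.307085
theta = 1.35 / 76.307085
theta = 0.0177

0.0177


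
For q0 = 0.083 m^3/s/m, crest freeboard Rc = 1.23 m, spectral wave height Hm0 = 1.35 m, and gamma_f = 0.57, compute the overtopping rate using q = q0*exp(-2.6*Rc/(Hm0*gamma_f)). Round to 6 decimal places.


q = q0 * exp(-2.6 * Rc / (Hm0 * gamma_f))
Exponent = -2.6 * 1.23 / (1.35 * 0.57)
= -2.6 * 1.23 / 0.7695
= -4.155945
exp(-4.155945) = 0.015671
q = 0.083 * 0.015671
q = 0.001301 m^3/s/m

0.001301


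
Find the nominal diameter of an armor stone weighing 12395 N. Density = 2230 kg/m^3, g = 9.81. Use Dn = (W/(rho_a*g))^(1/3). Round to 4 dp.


V = W / (rho_a * g)
V = 12395 / (2230 * 9.81)
V = 12395 / 21876.30
V = 0.566595 m^3
Dn = V^(1/3) = 0.566595^(1/3)
Dn = 0.8275 m

0.8275


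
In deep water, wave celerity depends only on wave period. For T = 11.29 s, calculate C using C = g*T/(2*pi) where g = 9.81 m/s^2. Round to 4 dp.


We use the deep-water celerity formula:
C = g * T / (2 * pi)
C = 9.81 * 11.29 / (2 * 3.14159...)
C = 110.754900 / 6.283185
C = 17.6272 m/s

17.6272


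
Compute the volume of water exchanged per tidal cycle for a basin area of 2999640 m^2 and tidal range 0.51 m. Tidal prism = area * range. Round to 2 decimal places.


Tidal prism = Area * Tidal range
P = 2999640 * 0.51
P = 1529816.40 m^3

1529816.40


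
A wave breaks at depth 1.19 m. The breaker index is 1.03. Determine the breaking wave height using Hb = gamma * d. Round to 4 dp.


Hb = gamma * d
Hb = 1.03 * 1.19
Hb = 1.2257 m

1.2257


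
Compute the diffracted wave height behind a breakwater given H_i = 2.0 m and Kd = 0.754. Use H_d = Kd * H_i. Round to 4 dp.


H_d = Kd * H_i
H_d = 0.754 * 2.0
H_d = 1.5080 m

1.5080


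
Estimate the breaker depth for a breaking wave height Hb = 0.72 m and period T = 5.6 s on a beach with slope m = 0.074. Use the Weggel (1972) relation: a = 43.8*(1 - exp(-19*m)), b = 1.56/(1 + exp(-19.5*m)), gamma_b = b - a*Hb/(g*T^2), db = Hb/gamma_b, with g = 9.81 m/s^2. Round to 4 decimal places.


a = 43.8 * (1 - exp(-19 * m))
exp(-19 * 0.074) = exp(-1.4060) = 0.245122
a = 43.8 * (1 - 0.245122) = 33.063665
b = 1.56 / (1 + exp(-19.5 * m))
exp(-19.5 * 0.074) = exp(-1.4430) = 0.236218
b = 1.56 / (1 + 0.236218) = 1.261913
Hb / (g * T^2) = 0.72 / (9.81 * 5.6^2) = 0.72 / 307.6416 = 0.00234039
gamma_b = b - a * Hb/(g*T^2) = 1.261913 - 33.063665 * 0.00234039 = 1.184532
db = Hb / gamma_b = 0.72 / 1.184532
db = 0.6078 m

0.6078


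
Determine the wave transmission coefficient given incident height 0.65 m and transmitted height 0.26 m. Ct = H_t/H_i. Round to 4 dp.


Ct = H_t / H_i
Ct = 0.26 / 0.65
Ct = 0.4000

0.4000


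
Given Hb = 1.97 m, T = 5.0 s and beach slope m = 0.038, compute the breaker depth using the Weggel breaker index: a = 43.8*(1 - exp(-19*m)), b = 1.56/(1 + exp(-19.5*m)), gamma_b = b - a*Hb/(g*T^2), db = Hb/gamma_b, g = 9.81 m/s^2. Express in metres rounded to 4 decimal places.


a = 43.8 * (1 - exp(-19 * m))
exp(-19 * 0.038) = exp(-0.7220) = 0.485780
a = 43.8 * (1 - 0.485780) = 22.522848
b = 1.56 / (1 + exp(-19.5 * m))
exp(-19.5 * 0.038) = exp(-0.7410) = 0.476637
b = 1.56 / (1 + 0.476637) = 1.056455
Hb / (g * T^2) = 1.97 / (9.81 * 5.0^2) = 1.97 / 245.2500 = 0.00803262
gamma_b = b - a * Hb/(g*T^2) = 1.056455 - 22.522848 * 0.00803262 = 0.875537
db = Hb / gamma_b = 1.97 / 0.875537
db = 2.2500 m

2.2500


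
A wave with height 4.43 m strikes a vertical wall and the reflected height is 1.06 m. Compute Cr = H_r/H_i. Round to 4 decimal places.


Cr = H_r / H_i
Cr = 1.06 / 4.43
Cr = 0.2393

0.2393


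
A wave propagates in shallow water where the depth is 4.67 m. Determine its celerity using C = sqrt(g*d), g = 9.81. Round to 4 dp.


Using the shallow-water approximation:
C = sqrt(g * d) = sqrt(9.81 * 4.67)
C = sqrt(45.8127)
C = 6.7685 m/s

6.7685


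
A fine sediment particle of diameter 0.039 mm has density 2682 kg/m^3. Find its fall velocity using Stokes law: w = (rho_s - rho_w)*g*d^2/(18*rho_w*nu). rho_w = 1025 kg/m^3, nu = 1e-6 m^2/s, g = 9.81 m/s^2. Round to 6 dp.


w = (rho_s - rho_w) * g * d^2 / (18 * rho_w * nu)
d = 0.039 mm = 0.000039 m
rho_s - rho_w = 2682 - 1025 = 1657
Numerator = 1657 * 9.81 * (0.000039)^2 = 0.000024724114
Denominator = 18 * 1025 * 1e-6 = 0.018450
w = 0.001340 m/s

0.001340


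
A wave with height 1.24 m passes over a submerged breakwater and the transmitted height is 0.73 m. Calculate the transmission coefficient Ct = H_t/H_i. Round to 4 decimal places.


Ct = H_t / H_i
Ct = 0.73 / 1.24
Ct = 0.5887

0.5887


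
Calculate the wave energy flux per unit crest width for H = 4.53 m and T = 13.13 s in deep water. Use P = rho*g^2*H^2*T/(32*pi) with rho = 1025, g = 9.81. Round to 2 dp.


P = rho * g^2 * H^2 * T / (32 * pi)
P = 1025 * 9.81^2 * 4.53^2 * 13.13 / (32 * pi)
P = 1025 * 96.2361 * 20.5209 * 13.13 / 100.53096
P = 264376.69 W/m

264376.69


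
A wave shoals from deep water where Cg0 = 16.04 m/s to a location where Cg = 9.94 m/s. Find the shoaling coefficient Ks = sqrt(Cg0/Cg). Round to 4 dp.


Ks = sqrt(Cg0 / Cg)
Ks = sqrt(16.04 / 9.94)
Ks = sqrt(1.6137)
Ks = 1.2703

1.2703


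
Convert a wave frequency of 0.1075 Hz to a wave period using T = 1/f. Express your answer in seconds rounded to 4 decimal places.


T = 1 / f
T = 1 / 0.1075
T = 9.3023 s

9.3023


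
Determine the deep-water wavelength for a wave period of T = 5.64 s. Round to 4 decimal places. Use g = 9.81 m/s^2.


L0 = g * T^2 / (2 * pi)
L0 = 9.81 * 5.64^2 / (2 * pi)
L0 = 9.81 * 31.8096 / 6.28319
L0 = 312.0522 / 6.28319
L0 = 49.6646 m

49.6646


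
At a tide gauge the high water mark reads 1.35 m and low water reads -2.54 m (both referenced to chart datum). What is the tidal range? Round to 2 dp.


Tidal range = High water - Low water
Tidal range = 1.35 - (-2.54)
Tidal range = 3.89 m

3.89


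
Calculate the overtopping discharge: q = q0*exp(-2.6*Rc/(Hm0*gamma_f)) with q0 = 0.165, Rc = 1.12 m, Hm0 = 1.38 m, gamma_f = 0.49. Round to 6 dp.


q = q0 * exp(-2.6 * Rc / (Hm0 * gamma_f))
Exponent = -2.6 * 1.12 / (1.38 * 0.49)
= -2.6 * 1.12 / 0.6762
= -4.306418
exp(-4.306418) = 0.013482
q = 0.165 * 0.013482
q = 0.002224 m^3/s/m

0.002224


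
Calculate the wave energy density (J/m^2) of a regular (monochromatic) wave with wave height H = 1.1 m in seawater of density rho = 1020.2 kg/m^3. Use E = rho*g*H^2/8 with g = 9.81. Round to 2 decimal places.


E = (1/8) * rho * g * H^2
E = (1/8) * 1020.2 * 9.81 * 1.1^2
E = 0.125 * 1020.2 * 9.81 * 1.2100
E = 1513.73 J/m^2

1513.73


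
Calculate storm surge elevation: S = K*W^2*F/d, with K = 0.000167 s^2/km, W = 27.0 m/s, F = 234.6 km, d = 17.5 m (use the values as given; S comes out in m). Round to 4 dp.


S = K * W^2 * F / d
W^2 = 27.0^2 = 729.00
S = 0.000167 * 729.00 * 234.6 / 17.5
Numerator = 0.000167 * 729.00 * 234.6 = 28.560908
S = 28.560908 / 17.5 = 1.6321 m

1.6321


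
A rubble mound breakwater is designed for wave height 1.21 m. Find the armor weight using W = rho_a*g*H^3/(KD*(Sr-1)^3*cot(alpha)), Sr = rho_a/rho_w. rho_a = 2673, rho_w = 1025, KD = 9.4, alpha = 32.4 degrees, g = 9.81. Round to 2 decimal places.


Sr = rho_a / rho_w = 2673 / 1025 = 2.607805
(Sr - 1) = 1.607805
(Sr - 1)^3 = 4.156234
cot(32.4) = 1 / tan(32.4) = 1 / 0.634619 = 1.575748
Numerator = 2673 * 9.81 * 1.21^3 = 46454.1028
Denominator = 9.4 * 4.156234 * 1.575748 = 61.562267
W = 46454.1028 / 61.562267
W = 754.59 N

754.59


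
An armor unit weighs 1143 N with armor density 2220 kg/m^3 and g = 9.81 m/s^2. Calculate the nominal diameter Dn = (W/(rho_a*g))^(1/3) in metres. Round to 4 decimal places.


V = W / (rho_a * g)
V = 1143 / (2220 * 9.81)
V = 1143 / 21778.20
V = 0.052484 m^3
Dn = V^(1/3) = 0.052484^(1/3)
Dn = 0.3744 m

0.3744


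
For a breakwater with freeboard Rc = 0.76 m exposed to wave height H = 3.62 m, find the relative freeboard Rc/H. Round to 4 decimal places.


Relative freeboard = Rc / H
= 0.76 / 3.62
= 0.2099

0.2099


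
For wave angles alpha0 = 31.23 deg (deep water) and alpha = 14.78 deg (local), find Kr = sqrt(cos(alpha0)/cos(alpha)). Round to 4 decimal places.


Kr = sqrt(cos(alpha0) / cos(alpha))
cos(31.23) = 0.855093
cos(14.78) = 0.966912
Kr = sqrt(0.855093 / 0.966912)
Kr = sqrt(0.884354)
Kr = 0.9404

0.9404


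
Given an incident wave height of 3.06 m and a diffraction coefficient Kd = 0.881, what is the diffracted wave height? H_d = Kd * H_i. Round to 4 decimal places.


H_d = Kd * H_i
H_d = 0.881 * 3.06
H_d = 2.6959 m

2.6959


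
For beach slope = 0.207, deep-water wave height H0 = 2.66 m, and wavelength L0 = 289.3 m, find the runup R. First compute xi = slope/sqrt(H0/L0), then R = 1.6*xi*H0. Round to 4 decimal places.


xi = slope / sqrt(H0/L0)
H0/L0 = 2.66/289.3 = 0.009195
sqrt(0.009195) = 0.095889
xi = 0.207 / 0.095889 = 2.158757
R = 1.6 * xi * H0 = 1.6 * 2.158757 * 2.66
R = 9.1877 m

9.1877


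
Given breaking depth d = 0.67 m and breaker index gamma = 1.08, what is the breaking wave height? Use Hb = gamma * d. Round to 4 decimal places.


Hb = gamma * d
Hb = 1.08 * 0.67
Hb = 0.7236 m

0.7236


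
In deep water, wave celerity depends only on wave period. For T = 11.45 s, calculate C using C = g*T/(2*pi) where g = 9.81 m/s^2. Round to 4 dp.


We use the deep-water celerity formula:
C = g * T / (2 * pi)
C = 9.81 * 11.45 / (2 * 3.14159...)
C = 112.324500 / 6.283185
C = 17.8770 m/s

17.8770


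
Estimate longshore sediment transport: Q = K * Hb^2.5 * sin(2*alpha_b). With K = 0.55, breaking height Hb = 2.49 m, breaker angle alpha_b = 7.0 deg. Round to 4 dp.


Q = K * Hb^2.5 * sin(2 * alpha_b)
Hb^2.5 = 2.49^2.5 = 9.783593
sin(2 * 7.0) = sin(14.0) = 0.241922
Q = 0.55 * 9.783593 * 0.241922
Q = 1.3018 m^3/s

1.3018


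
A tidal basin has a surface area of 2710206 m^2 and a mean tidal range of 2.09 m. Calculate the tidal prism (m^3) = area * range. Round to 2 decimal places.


Tidal prism = Area * Tidal range
P = 2710206 * 2.09
P = 5664330.54 m^3

5664330.54


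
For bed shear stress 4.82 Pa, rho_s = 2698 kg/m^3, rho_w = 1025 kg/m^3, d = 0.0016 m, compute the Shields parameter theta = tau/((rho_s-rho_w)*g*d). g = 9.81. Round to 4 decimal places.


theta = tau / ((rho_s - rho_w) * g * d)
rho_s - rho_w = 2698 - 1025 = 1673
Denominator = 1673 * 9.81 * 0.0016 = 26.259408
theta = 4.82 / 26.259408
theta = 0.1836

0.1836


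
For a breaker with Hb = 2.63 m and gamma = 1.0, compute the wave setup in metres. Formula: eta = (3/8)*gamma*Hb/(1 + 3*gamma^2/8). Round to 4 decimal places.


eta = (3/8) * gamma * Hb / (1 + 3*gamma^2/8)
Numerator = (3/8) * 1.0 * 2.63 = 0.986250
Denominator = 1 + 3*1.0^2/8 = 1 + 0.375000 = 1.375000
eta = 0.986250 / 1.375000
eta = 0.7173 m

0.7173


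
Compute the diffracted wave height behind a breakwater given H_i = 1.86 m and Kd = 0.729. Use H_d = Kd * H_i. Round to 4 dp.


H_d = Kd * H_i
H_d = 0.729 * 1.86
H_d = 1.3559 m

1.3559


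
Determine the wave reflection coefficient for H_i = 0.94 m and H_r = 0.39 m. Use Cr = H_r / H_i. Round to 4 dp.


Cr = H_r / H_i
Cr = 0.39 / 0.94
Cr = 0.4149

0.4149


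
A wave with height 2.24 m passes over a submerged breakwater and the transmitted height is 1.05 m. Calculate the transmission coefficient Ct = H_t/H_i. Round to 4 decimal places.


Ct = H_t / H_i
Ct = 1.05 / 2.24
Ct = 0.4688

0.4688


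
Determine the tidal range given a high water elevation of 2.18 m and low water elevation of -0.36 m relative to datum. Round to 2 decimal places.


Tidal range = High water - Low water
Tidal range = 2.18 - (-0.36)
Tidal range = 2.54 m

2.54


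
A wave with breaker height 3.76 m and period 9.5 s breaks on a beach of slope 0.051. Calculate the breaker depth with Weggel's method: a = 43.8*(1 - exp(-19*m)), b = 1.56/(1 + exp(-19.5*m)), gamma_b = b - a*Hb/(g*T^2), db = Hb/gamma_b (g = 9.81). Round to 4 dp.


a = 43.8 * (1 - exp(-19 * m))
exp(-19 * 0.051) = exp(-0.9690) = 0.379462
a = 43.8 * (1 - 0.379462) = 27.179551
b = 1.56 / (1 + exp(-19.5 * m))
exp(-19.5 * 0.051) = exp(-0.9945) = 0.369908
b = 1.56 / (1 + 0.369908) = 1.138762
Hb / (g * T^2) = 3.76 / (9.81 * 9.5^2) = 3.76 / 885.3525 = 0.00424690
gamma_b = b - a * Hb/(g*T^2) = 1.138762 - 27.179551 * 0.00424690 = 1.023334
db = Hb / gamma_b = 3.76 / 1.023334
db = 3.6743 m

3.6743


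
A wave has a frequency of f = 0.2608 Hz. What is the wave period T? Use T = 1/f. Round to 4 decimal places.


T = 1 / f
T = 1 / 0.2608
T = 3.8344 s

3.8344


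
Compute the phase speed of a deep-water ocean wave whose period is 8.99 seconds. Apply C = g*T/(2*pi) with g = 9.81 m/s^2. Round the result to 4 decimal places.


We use the deep-water celerity formula:
C = g * T / (2 * pi)
C = 9.81 * 8.99 / (2 * 3.14159...)
C = 88.191900 / 6.283185
C = 14.0362 m/s

14.0362


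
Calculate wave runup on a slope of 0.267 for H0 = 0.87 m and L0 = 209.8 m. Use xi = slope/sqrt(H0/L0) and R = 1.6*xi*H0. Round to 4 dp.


xi = slope / sqrt(H0/L0)
H0/L0 = 0.87/209.8 = 0.004147
sqrt(0.004147) = 0.064396
xi = 0.267 / 0.064396 = 4.146239
R = 1.6 * xi * H0 = 1.6 * 4.146239 * 0.87
R = 5.7716 m

5.7716


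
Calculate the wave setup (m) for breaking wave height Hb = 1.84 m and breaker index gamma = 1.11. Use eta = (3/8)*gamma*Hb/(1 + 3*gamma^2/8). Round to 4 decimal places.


eta = (3/8) * gamma * Hb / (1 + 3*gamma^2/8)
Numerator = (3/8) * 1.11 * 1.84 = 0.765900
Denominator = 1 + 3*1.11^2/8 = 1 + 0.462038 = 1.462038
eta = 0.765900 / 1.462038
eta = 0.5239 m

0.5239


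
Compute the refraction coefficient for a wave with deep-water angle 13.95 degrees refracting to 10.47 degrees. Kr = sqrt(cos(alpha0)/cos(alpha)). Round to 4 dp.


Kr = sqrt(cos(alpha0) / cos(alpha))
cos(13.95) = 0.970506
cos(10.47) = 0.983350
Kr = sqrt(0.970506 / 0.983350)
Kr = sqrt(0.986939)
Kr = 0.9934

0.9934


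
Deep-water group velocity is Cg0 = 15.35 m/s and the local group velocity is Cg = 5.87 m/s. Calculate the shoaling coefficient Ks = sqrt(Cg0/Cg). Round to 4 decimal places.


Ks = sqrt(Cg0 / Cg)
Ks = sqrt(15.35 / 5.87)
Ks = sqrt(2.6150)
Ks = 1.6171

1.6171


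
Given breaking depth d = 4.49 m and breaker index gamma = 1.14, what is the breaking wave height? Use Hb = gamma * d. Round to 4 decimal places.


Hb = gamma * d
Hb = 1.14 * 4.49
Hb = 5.1186 m

5.1186


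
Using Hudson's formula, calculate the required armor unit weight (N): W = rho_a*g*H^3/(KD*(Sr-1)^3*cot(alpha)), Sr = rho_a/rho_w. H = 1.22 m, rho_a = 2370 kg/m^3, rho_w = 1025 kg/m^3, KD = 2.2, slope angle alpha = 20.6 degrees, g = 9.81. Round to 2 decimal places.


Sr = rho_a / rho_w = 2370 / 1025 = 2.312195
(Sr - 1) = 1.312195
(Sr - 1)^3 = 2.259411
cot(20.6) = 1 / tan(20.6) = 1 / 0.375875 = 2.660457
Numerator = 2370 * 9.81 * 1.22^3 = 42217.9212
Denominator = 2.2 * 2.259411 * 2.660457 = 13.224345
W = 42217.9212 / 13.224345
W = 3192.44 N

3192.44


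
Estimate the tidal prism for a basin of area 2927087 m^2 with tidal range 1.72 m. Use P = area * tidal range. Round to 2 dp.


Tidal prism = Area * Tidal range
P = 2927087 * 1.72
P = 5034589.64 m^3

5034589.64


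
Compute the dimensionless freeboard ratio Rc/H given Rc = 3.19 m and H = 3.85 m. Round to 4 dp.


Relative freeboard = Rc / H
= 3.19 / 3.85
= 0.8286

0.8286


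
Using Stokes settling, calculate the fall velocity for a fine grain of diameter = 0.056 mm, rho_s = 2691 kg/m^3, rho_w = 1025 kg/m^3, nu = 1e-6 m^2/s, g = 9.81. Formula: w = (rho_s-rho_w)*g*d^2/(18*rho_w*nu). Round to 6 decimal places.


w = (rho_s - rho_w) * g * d^2 / (18 * rho_w * nu)
d = 0.056 mm = 0.000056 m
rho_s - rho_w = 2691 - 1025 = 1666
Numerator = 1666 * 9.81 * (0.000056)^2 = 0.000051253091
Denominator = 18 * 1025 * 1e-6 = 0.018450
w = 0.002778 m/s

0.002778


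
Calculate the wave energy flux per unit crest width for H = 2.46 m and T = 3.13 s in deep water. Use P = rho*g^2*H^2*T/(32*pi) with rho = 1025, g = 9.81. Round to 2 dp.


P = rho * g^2 * H^2 * T / (32 * pi)
P = 1025 * 9.81^2 * 2.46^2 * 3.13 / (32 * pi)
P = 1025 * 96.2361 * 6.0516 * 3.13 / 100.53096
P = 18585.60 W/m

18585.60


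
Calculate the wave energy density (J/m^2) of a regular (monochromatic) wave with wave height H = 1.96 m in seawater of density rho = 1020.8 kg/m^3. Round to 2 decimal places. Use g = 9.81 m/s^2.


E = (1/8) * rho * g * H^2
E = (1/8) * 1020.8 * 9.81 * 1.96^2
E = 0.125 * 1020.8 * 9.81 * 3.8416
E = 4808.75 J/m^2

4808.75


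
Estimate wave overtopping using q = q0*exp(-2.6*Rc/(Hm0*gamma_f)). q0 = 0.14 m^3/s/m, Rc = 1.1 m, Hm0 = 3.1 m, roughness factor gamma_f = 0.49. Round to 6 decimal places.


q = q0 * exp(-2.6 * Rc / (Hm0 * gamma_f))
Exponent = -2.6 * 1.1 / (3.1 * 0.49)
= -2.6 * 1.1 / 1.5190
= -1.882818
exp(-1.882818) = 0.152161
q = 0.14 * 0.152161
q = 0.021303 m^3/s/m

0.021303


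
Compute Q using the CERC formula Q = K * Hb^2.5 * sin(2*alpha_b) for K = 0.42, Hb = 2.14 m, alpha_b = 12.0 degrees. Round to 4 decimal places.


Q = K * Hb^2.5 * sin(2 * alpha_b)
Hb^2.5 = 2.14^2.5 = 6.699377
sin(2 * 12.0) = sin(24.0) = 0.406737
Q = 0.42 * 6.699377 * 0.406737
Q = 1.1445 m^3/s

1.1445


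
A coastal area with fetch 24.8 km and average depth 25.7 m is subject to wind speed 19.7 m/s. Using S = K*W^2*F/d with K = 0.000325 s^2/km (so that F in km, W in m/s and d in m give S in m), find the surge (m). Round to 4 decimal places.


S = K * W^2 * F / d
W^2 = 19.7^2 = 388.09
S = 0.000325 * 388.09 * 24.8 / 25.7
Numerator = 0.000325 * 388.09 * 24.8 = 3.128005
S = 3.128005 / 25.7 = 0.1217 m

0.1217


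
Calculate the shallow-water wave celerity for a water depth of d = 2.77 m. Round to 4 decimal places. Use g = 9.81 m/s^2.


Using the shallow-water approximation:
C = sqrt(g * d) = sqrt(9.81 * 2.77)
C = sqrt(27.1737)
C = 5.2128 m/s

5.2128


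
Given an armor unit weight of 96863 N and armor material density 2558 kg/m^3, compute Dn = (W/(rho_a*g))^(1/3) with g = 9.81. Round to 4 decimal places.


V = W / (rho_a * g)
V = 96863 / (2558 * 9.81)
V = 96863 / 25093.98
V = 3.860009 m^3
Dn = V^(1/3) = 3.860009^(1/3)
Dn = 1.5687 m

1.5687


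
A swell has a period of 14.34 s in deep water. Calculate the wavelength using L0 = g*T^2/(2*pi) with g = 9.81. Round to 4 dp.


L0 = g * T^2 / (2 * pi)
L0 = 9.81 * 14.34^2 / (2 * pi)
L0 = 9.81 * 205.6356 / 6.28319
L0 = 2017.2852 / 6.28319
L0 = 321.0609 m

321.0609


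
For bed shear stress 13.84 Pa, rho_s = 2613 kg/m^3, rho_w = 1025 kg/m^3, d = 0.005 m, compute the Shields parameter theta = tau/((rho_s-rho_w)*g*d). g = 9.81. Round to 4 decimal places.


theta = tau / ((rho_s - rho_w) * g * d)
rho_s - rho_w = 2613 - 1025 = 1588
Denominator = 1588 * 9.81 * 0.005 = 77.891400
theta = 13.84 / 77.891400
theta = 0.1777

0.1777


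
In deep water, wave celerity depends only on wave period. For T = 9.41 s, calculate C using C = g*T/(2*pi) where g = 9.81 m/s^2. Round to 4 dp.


We use the deep-water celerity formula:
C = g * T / (2 * pi)
C = 9.81 * 9.41 / (2 * 3.14159...)
C = 92.312100 / 6.283185
C = 14.6919 m/s

14.6919


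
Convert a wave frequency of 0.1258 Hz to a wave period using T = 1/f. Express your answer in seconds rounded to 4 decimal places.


T = 1 / f
T = 1 / 0.1258
T = 7.9491 s

7.9491


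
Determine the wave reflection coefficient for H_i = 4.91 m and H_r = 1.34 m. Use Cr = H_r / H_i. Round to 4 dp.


Cr = H_r / H_i
Cr = 1.34 / 4.91
Cr = 0.2729

0.2729


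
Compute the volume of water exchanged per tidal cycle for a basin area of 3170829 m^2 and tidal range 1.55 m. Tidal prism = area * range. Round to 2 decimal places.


Tidal prism = Area * Tidal range
P = 3170829 * 1.55
P = 4914784.95 m^3

4914784.95


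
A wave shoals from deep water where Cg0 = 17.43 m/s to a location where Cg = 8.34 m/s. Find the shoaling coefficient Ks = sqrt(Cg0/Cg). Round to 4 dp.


Ks = sqrt(Cg0 / Cg)
Ks = sqrt(17.43 / 8.34)
Ks = sqrt(2.0899)
Ks = 1.4457

1.4457


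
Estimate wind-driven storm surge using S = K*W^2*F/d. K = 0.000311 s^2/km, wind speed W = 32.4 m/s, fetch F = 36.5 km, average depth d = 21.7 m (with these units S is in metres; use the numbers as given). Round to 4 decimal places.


S = K * W^2 * F / d
W^2 = 32.4^2 = 1049.76
S = 0.000311 * 1049.76 * 36.5 / 21.7
Numerator = 0.000311 * 1049.76 * 36.5 = 11.916351
S = 11.916351 / 21.7 = 0.5491 m

0.5491


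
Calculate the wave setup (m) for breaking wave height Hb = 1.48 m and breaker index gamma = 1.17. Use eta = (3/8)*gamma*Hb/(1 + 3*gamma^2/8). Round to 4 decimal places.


eta = (3/8) * gamma * Hb / (1 + 3*gamma^2/8)
Numerator = (3/8) * 1.17 * 1.48 = 0.649350
Denominator = 1 + 3*1.17^2/8 = 1 + 0.513338 = 1.513338
eta = 0.649350 / 1.513338
eta = 0.4291 m

0.4291


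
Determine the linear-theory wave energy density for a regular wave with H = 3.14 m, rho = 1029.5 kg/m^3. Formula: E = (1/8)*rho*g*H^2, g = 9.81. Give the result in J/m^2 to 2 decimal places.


E = (1/8) * rho * g * H^2
E = (1/8) * 1029.5 * 9.81 * 3.14^2
E = 0.125 * 1029.5 * 9.81 * 9.8596
E = 12447.00 J/m^2

12447.00


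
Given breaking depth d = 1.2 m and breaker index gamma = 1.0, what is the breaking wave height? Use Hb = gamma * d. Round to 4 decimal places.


Hb = gamma * d
Hb = 1.0 * 1.2
Hb = 1.2000 m

1.2000


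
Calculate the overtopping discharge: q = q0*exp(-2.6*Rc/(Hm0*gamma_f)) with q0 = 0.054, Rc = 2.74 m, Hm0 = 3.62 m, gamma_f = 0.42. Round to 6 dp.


q = q0 * exp(-2.6 * Rc / (Hm0 * gamma_f))
Exponent = -2.6 * 2.74 / (3.62 * 0.42)
= -2.6 * 2.74 / 1.5204
= -4.685609
exp(-4.685609) = 0.009227
q = 0.054 * 0.009227
q = 0.000498 m^3/s/m

0.000498


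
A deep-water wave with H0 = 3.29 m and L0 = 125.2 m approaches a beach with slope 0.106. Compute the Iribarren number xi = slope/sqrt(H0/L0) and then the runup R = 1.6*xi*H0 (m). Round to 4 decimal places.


xi = slope / sqrt(H0/L0)
H0/L0 = 3.29/125.2 = 0.026278
sqrt(0.026278) = 0.162105
xi = 0.106 / 0.162105 = 0.653898
R = 1.6 * xi * H0 = 1.6 * 0.653898 * 3.29
R = 3.4421 m

3.4421


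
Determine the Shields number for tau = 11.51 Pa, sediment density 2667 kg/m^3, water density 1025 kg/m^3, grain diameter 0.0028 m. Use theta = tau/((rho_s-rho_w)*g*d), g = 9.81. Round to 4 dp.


theta = tau / ((rho_s - rho_w) * g * d)
rho_s - rho_w = 2667 - 1025 = 1642
Denominator = 1642 * 9.81 * 0.0028 = 45.102456
theta = 11.51 / 45.102456
theta = 0.2552

0.2552


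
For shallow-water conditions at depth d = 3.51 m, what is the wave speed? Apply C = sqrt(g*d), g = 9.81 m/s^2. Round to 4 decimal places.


Using the shallow-water approximation:
C = sqrt(g * d) = sqrt(9.81 * 3.51)
C = sqrt(34.4331)
C = 5.8680 m/s

5.8680


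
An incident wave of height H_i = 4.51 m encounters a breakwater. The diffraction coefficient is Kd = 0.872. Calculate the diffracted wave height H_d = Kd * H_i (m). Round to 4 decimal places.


H_d = Kd * H_i
H_d = 0.872 * 4.51
H_d = 3.9327 m

3.9327


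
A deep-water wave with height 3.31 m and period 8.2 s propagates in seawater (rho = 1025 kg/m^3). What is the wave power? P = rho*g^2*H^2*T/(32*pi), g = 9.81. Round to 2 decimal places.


P = rho * g^2 * H^2 * T / (32 * pi)
P = 1025 * 9.81^2 * 3.31^2 * 8.2 / (32 * pi)
P = 1025 * 96.2361 * 10.9561 * 8.2 / 100.53096
P = 88151.94 W/m

88151.94


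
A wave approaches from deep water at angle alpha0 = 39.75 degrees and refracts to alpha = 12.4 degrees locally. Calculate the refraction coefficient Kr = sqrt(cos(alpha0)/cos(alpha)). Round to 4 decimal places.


Kr = sqrt(cos(alpha0) / cos(alpha))
cos(39.75) = 0.768842
cos(12.4) = 0.976672
Kr = sqrt(0.768842 / 0.976672)
Kr = sqrt(0.787206)
Kr = 0.8872

0.8872


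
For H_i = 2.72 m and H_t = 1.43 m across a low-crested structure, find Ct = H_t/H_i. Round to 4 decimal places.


Ct = H_t / H_i
Ct = 1.43 / 2.72
Ct = 0.5257

0.5257


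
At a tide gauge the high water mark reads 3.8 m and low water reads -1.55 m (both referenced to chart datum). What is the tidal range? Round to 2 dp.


Tidal range = High water - Low water
Tidal range = 3.8 - (-1.55)
Tidal range = 5.35 m

5.35


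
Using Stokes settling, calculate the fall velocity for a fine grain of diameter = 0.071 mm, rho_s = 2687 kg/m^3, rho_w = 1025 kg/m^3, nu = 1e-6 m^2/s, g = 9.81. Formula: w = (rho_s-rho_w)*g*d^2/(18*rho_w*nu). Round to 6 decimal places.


w = (rho_s - rho_w) * g * d^2 / (18 * rho_w * nu)
d = 0.071 mm = 0.000071 m
rho_s - rho_w = 2687 - 1025 = 1662
Numerator = 1662 * 9.81 * (0.000071)^2 = 0.000082189573
Denominator = 18 * 1025 * 1e-6 = 0.018450
w = 0.004455 m/s

0.004455


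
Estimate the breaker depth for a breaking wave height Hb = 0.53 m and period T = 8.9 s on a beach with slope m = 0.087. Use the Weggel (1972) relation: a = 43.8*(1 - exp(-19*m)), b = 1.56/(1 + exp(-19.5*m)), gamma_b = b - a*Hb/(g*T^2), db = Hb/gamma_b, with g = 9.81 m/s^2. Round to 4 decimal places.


a = 43.8 * (1 - exp(-19 * m))
exp(-19 * 0.087) = exp(-1.6530) = 0.191475
a = 43.8 * (1 - 0.191475) = 35.413412
b = 1.56 / (1 + exp(-19.5 * m))
exp(-19.5 * 0.087) = exp(-1.6965) = 0.183324
b = 1.56 / (1 + 0.183324) = 1.318320
Hb / (g * T^2) = 0.53 / (9.81 * 8.9^2) = 0.53 / 777.0501 = 0.00068207
gamma_b = b - a * Hb/(g*T^2) = 1.318320 - 35.413412 * 0.00068207 = 1.294166
db = Hb / gamma_b = 0.53 / 1.294166
db = 0.4095 m

0.4095


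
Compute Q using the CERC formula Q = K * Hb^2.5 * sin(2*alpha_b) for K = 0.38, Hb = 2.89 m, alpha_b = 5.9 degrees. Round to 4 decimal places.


Q = K * Hb^2.5 * sin(2 * alpha_b)
Hb^2.5 = 2.89^2.5 = 14.198570
sin(2 * 5.9) = sin(11.8) = 0.204496
Q = 0.38 * 14.198570 * 0.204496
Q = 1.1033 m^3/s

1.1033


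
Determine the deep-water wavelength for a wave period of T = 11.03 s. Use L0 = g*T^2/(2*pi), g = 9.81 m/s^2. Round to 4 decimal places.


L0 = g * T^2 / (2 * pi)
L0 = 9.81 * 11.03^2 / (2 * pi)
L0 = 9.81 * 121.6609 / 6.28319
L0 = 1193.4934 / 6.28319
L0 = 189.9504 m

189.9504


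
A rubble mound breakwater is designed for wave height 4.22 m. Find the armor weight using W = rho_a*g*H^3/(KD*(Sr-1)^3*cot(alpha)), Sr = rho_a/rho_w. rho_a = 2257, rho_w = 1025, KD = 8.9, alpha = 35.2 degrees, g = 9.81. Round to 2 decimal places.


Sr = rho_a / rho_w = 2257 / 1025 = 2.201951
(Sr - 1) = 1.201951
(Sr - 1)^3 = 1.736443
cot(35.2) = 1 / tan(35.2) = 1 / 0.705422 = 1.417590
Numerator = 2257 * 9.81 * 4.22^3 = 1663940.9859
Denominator = 8.9 * 1.736443 * 1.417590 = 21.907927
W = 1663940.9859 / 21.907927
W = 75951.55 N

75951.55


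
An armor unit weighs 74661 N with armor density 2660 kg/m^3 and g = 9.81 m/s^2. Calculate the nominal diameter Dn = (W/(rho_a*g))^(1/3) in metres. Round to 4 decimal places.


V = W / (rho_a * g)
V = 74661 / (2660 * 9.81)
V = 74661 / 26094.60
V = 2.861167 m^3
Dn = V^(1/3) = 2.861167^(1/3)
Dn = 1.4196 m

1.4196


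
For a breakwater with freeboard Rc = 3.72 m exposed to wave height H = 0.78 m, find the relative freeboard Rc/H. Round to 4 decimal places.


Relative freeboard = Rc / H
= 3.72 / 0.78
= 4.7692

4.7692


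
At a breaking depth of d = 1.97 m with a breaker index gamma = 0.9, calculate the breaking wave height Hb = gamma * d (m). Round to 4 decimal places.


Hb = gamma * d
Hb = 0.9 * 1.97
Hb = 1.7730 m

1.7730


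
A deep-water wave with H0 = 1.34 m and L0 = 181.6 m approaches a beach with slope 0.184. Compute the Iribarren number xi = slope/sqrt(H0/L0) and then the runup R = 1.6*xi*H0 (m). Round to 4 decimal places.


xi = slope / sqrt(H0/L0)
H0/L0 = 1.34/181.6 = 0.007379
sqrt(0.007379) = 0.085900
xi = 0.184 / 0.085900 = 2.142019
R = 1.6 * xi * H0 = 1.6 * 2.142019 * 1.34
R = 4.5925 m

4.5925


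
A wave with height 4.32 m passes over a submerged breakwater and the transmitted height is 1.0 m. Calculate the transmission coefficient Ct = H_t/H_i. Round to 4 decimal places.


Ct = H_t / H_i
Ct = 1.0 / 4.32
Ct = 0.2315

0.2315


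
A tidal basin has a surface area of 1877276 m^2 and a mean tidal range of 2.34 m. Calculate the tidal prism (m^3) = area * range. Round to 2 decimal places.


Tidal prism = Area * Tidal range
P = 1877276 * 2.34
P = 4392825.84 m^3

4392825.84


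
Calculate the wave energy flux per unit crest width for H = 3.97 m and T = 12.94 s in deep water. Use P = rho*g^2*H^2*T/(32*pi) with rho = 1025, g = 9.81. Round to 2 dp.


P = rho * g^2 * H^2 * T / (32 * pi)
P = 1025 * 9.81^2 * 3.97^2 * 12.94 / (32 * pi)
P = 1025 * 96.2361 * 15.7609 * 12.94 / 100.53096
P = 200113.93 W/m

200113.93


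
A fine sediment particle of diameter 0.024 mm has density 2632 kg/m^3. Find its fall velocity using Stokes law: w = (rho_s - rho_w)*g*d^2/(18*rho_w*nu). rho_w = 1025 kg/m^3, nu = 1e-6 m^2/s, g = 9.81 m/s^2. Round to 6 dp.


w = (rho_s - rho_w) * g * d^2 / (18 * rho_w * nu)
d = 0.024 mm = 0.000024 m
rho_s - rho_w = 2632 - 1025 = 1607
Numerator = 1607 * 9.81 * (0.000024)^2 = 0.000009080450
Denominator = 18 * 1025 * 1e-6 = 0.018450
w = 0.000492 m/s

0.000492


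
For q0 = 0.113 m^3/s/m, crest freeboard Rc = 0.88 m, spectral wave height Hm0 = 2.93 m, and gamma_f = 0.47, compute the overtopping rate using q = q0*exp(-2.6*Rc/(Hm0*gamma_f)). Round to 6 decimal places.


q = q0 * exp(-2.6 * Rc / (Hm0 * gamma_f))
Exponent = -2.6 * 0.88 / (2.93 * 0.47)
= -2.6 * 0.88 / 1.3771
= -1.661462
exp(-1.661462) = 0.189861
q = 0.113 * 0.189861
q = 0.021454 m^3/s/m

0.021454


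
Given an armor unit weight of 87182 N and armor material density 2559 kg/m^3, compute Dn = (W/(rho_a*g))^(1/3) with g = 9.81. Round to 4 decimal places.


V = W / (rho_a * g)
V = 87182 / (2559 * 9.81)
V = 87182 / 25103.79
V = 3.472862 m^3
Dn = V^(1/3) = 3.472862^(1/3)
Dn = 1.5144 m

1.5144


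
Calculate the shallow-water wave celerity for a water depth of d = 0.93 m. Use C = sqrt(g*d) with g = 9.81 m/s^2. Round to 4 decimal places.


Using the shallow-water approximation:
C = sqrt(g * d) = sqrt(9.81 * 0.93)
C = sqrt(9.1233)
C = 3.0205 m/s

3.0205


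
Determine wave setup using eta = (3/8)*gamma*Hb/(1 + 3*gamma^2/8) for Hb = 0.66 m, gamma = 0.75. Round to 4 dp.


eta = (3/8) * gamma * Hb / (1 + 3*gamma^2/8)
Numerator = (3/8) * 0.75 * 0.66 = 0.185625
Denominator = 1 + 3*0.75^2/8 = 1 + 0.210938 = 1.210938
eta = 0.185625 / 1.210938
eta = 0.1533 m

0.1533


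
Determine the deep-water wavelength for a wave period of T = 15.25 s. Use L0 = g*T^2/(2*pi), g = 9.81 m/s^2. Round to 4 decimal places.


L0 = g * T^2 / (2 * pi)
L0 = 9.81 * 15.25^2 / (2 * pi)
L0 = 9.81 * 232.5625 / 6.28319
L0 = 2281.4381 / 6.28319
L0 = 363.1022 m

363.1022


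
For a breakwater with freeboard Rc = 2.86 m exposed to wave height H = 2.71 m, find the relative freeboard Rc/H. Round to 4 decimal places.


Relative freeboard = Rc / H
= 2.86 / 2.71
= 1.0554

1.0554


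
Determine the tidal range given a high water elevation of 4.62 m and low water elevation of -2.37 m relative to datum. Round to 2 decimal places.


Tidal range = High water - Low water
Tidal range = 4.62 - (-2.37)
Tidal range = 6.99 m

6.99


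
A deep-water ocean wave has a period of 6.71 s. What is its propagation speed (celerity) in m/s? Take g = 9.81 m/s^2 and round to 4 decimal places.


We use the deep-water celerity formula:
C = g * T / (2 * pi)
C = 9.81 * 6.71 / (2 * 3.14159...)
C = 65.825100 / 6.283185
C = 10.4764 m/s

10.4764


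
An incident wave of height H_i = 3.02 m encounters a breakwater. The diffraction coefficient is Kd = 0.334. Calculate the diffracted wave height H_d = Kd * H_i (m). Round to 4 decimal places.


H_d = Kd * H_i
H_d = 0.334 * 3.02
H_d = 1.0087 m

1.0087


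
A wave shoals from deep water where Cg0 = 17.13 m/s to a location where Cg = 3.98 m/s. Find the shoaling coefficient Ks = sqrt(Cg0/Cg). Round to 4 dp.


Ks = sqrt(Cg0 / Cg)
Ks = sqrt(17.13 / 3.98)
Ks = sqrt(4.3040)
Ks = 2.0746

2.0746


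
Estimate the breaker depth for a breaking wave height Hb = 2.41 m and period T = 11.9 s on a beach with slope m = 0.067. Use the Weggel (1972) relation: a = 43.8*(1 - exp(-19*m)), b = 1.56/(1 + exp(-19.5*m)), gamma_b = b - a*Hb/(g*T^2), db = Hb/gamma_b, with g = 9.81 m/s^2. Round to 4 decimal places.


a = 43.8 * (1 - exp(-19 * m))
exp(-19 * 0.067) = exp(-1.2730) = 0.279990
a = 43.8 * (1 - 0.279990) = 31.536421
b = 1.56 / (1 + exp(-19.5 * m))
exp(-19.5 * 0.067) = exp(-1.3065) = 0.270766
b = 1.56 / (1 + 0.270766) = 1.227606
Hb / (g * T^2) = 2.41 / (9.81 * 11.9^2) = 2.41 / 1389.1941 = 0.00173482
gamma_b = b - a * Hb/(g*T^2) = 1.227606 - 31.536421 * 0.00173482 = 1.172896
db = Hb / gamma_b = 2.41 / 1.172896
db = 2.0547 m

2.0547


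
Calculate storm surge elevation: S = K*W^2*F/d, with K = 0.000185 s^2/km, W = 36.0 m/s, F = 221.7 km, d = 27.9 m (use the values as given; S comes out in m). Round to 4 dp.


S = K * W^2 * F / d
W^2 = 36.0^2 = 1296.00
S = 0.000185 * 1296.00 * 221.7 / 27.9
Numerator = 0.000185 * 1296.00 * 221.7 = 53.154792
S = 53.154792 / 27.9 = 1.9052 m

1.9052


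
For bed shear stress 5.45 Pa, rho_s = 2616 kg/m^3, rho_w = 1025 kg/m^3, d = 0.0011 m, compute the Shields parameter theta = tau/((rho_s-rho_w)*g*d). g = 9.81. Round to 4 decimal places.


theta = tau / ((rho_s - rho_w) * g * d)
rho_s - rho_w = 2616 - 1025 = 1591
Denominator = 1591 * 9.81 * 0.0011 = 17.168481
theta = 5.45 / 17.168481
theta = 0.3174

0.3174


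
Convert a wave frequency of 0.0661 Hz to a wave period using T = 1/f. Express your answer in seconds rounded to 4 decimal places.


T = 1 / f
T = 1 / 0.0661
T = 15.1286 s

15.1286


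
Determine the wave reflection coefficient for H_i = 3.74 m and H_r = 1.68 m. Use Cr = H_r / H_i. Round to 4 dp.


Cr = H_r / H_i
Cr = 1.68 / 3.74
Cr = 0.4492

0.4492
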